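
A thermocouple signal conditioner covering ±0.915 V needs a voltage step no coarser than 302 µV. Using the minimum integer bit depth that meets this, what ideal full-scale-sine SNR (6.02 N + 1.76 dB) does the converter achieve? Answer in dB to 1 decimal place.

80.0 dB

The full-scale span is 0.915 − (-0.915) = 1.83 V.
Levels needed ≥ 1.83/302 µV = 6060. 2^13 = 8192 suffices, so N_min = 13.
SNR = 6.02 × 13 + 1.76 = 80.02 dB.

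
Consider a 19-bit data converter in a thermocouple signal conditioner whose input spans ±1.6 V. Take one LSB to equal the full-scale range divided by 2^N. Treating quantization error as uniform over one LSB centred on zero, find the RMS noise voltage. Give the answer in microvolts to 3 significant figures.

1.76 µV

Range = 1.6 − (-1.6) = 3.2 V.
LSB = 3.2 V ÷ 2^19 = 3.2/524288 V = 6.1035 µV.
For a uniform distribution on [−LSB/2, +LSB/2], V_rms = LSB/√12 = 6.1035 µV/3.4641 = 1.76 µV.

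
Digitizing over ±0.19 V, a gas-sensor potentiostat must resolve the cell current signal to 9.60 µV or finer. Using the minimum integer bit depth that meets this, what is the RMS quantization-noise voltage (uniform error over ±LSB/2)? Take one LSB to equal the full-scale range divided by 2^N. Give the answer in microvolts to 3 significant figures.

Range = 0.19 − (-0.19) = 0.38 V.
Levels needed ≥ 0.38/9.60 µV = 39580. 2^16 = 65536 suffices, so N_min = 16.
One LSB is 0.38 V / 65536 = 5.7983 µV.
σ_q = LSB/√12 = 5.7983 µV/3.4641 = 1.67 µV.

1.67 µV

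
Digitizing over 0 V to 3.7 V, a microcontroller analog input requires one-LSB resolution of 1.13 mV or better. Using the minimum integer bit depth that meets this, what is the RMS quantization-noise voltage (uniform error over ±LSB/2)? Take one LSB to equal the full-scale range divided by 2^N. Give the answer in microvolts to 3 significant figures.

Full-scale range = 3.7 V.
Required number of levels: 3.7/1.13 mV = 3274.3; smallest N with 2^N ≥ that is 12.
LSB = 3.7 V ÷ 2^12 = 3.7/4096 V = 0.90332 mV.
V_rms = LSB/√12 = 261 µV.

261 µV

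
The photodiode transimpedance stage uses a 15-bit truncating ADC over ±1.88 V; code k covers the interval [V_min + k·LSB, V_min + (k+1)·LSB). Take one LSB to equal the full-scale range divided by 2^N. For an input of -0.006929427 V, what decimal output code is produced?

16323

Range = 1.88 − (-1.88) = 3.76 V. LSB = 3.76 V / 2^15 ≈ 114.7 µV.
V_in − V_min = -0.006929427 − (-1.88) = 1.873070573 V.
Divide by LSB: 1.873070573 × 32768/3.76 = 16323.6108.
Truncating gives code 16323.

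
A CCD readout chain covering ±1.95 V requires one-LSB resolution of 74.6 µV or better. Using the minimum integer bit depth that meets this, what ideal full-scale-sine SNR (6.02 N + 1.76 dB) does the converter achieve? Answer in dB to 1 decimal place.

Range = 1.95 − (-1.95) = 3.9 V.
Need 2^N ≥ 3.9 V / 74.6 µV = 52280 → N_min = 16.
SNR = 6.02 × 16 + 1.76 = 98.08 dB.

98.1 dB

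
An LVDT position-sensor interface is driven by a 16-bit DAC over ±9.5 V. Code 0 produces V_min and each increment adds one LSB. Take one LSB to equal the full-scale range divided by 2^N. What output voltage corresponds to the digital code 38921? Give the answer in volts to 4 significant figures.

1.784 V

The full-scale span is 9.5 − (-9.5) = 19 V. LSB = 19 V / 2^16.
V_out = -9.5 + 38921 × (19/65536) V
      = -9.5 + 11.2839 = 1.78386 V.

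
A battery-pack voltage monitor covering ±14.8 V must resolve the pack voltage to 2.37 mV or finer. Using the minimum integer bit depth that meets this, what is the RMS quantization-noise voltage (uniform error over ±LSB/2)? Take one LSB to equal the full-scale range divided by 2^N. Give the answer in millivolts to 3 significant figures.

0.522 mV

Span: 14.8 V − (-14.8 V) = 29.6 V.
Levels needed ≥ 29.6/2.37 mV = 12490. 2^14 = 16384 suffices, so N_min = 14.
Step size = 29.6/16384 V = 1.8066 mV.
RMS noise = LSB/√12 = 0.522 mV.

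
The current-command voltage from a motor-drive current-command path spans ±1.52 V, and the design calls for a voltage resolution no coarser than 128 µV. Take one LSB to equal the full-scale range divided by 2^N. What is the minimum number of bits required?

15 bits

Range = 1.52 − (-1.52) = 3.04 V.
Levels needed ≥ 3.04/128 µV = 23750. 2^15 = 32768 suffices, so N_min = 15.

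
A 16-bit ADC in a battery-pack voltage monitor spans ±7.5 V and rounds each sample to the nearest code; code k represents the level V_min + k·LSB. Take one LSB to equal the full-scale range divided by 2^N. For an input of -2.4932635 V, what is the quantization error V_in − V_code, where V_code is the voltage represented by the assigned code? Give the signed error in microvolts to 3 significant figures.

The full-scale span is 7.5 − (-7.5) = 15 V. LSB = 15 V / 2^16 ≈ 228.9 µV.
(V_in − V_min)/LSB = (-2.4932635 − (-7.5)) × 65536/15 = 21874.7656 → nearest code k = 21875.
Reconstructed level: -7.5 + 21875 × 15/65536 V = -2.4932098389 V.
e = -2.4932635 − (-2.4932098389) = −53.7 µV.

−53.7 µV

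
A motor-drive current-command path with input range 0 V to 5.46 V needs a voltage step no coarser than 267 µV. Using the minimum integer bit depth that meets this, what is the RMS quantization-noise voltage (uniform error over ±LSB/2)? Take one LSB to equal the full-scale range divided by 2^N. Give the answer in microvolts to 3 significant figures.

48.1 µV

Range is 5.46 V.
Levels needed ≥ 5.46/267 µV = 20450. 2^15 = 32768 suffices, so N_min = 15.
LSB = 5.46 V / 2^15 = 166.63 µV.
RMS noise = LSB/√12 = 48.1 µV.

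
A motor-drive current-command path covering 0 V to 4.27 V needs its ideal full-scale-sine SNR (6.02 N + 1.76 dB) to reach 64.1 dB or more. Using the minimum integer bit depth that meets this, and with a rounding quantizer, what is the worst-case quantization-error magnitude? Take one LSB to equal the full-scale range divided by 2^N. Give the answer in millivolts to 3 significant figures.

1.04 mV

V_FS = 4.27 V.
Solving 6.02 N ≥ 64.1 − 1.76: N ≥ 10.355. Round up → N = 11.
One LSB is 4.27 V / 2048 = 2.0850 mV.
|e|_max = LSB/2 = 1.04 mV.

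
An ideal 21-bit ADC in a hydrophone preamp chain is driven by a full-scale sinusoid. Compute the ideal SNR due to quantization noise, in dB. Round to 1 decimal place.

6.02(21) + 1.76 = 126.42 + 1.76 = 128.18 dB.

128.2 dB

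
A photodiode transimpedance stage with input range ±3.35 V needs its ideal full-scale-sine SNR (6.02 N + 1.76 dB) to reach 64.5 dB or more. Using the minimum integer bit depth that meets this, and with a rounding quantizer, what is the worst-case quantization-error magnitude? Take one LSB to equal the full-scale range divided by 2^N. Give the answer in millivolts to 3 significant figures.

1.64 mV

Full-scale range = 3.35 V − (-3.35 V) = 6.7 V.
Solving 6.02 N ≥ 64.5 − 1.76: N ≥ 10.422. Round up → N = 11.
LSB = 6.7 V ÷ 2^11 = 6.7/2048 V = 3.2715 mV.
Max error for round-to-nearest is LSB/2 = 1.64 mV.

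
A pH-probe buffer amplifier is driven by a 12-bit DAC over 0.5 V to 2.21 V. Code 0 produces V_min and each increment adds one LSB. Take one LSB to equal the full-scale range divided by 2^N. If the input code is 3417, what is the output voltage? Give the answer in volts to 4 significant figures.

Range = 2.21 − (0.5) = 1.71 V. LSB = 1.71 V / 2^12.
V_out = 0.5 + 3417 × (1.71/4096) V
      = 0.5 V + 1.42653 V = 1.92653 V.

1.927 V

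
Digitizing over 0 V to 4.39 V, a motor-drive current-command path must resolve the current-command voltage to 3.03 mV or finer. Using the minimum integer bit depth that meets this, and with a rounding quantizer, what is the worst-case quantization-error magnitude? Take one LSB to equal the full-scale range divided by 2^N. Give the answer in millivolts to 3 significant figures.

1.07 mV

V_FS = 4.39 V.
Need 2^N ≥ 4.39 V / 3.03 mV = 1449 → N_min = 11.
LSB = 4.39 V / 2^11 = 2.1436 mV.
|e|_max = LSB/2 = 1.07 mV.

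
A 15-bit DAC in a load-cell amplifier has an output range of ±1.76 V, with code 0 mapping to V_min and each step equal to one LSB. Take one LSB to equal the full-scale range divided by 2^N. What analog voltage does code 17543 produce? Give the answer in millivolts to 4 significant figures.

Range = 1.76 − (-1.76) = 3.52 V. LSB = 3.52 V / 2^15.
V_out = -1.76 + 17543 × (3.52/32768) V
      = -1.76 + 1.88450 = 0.124502 V.

124.5 mV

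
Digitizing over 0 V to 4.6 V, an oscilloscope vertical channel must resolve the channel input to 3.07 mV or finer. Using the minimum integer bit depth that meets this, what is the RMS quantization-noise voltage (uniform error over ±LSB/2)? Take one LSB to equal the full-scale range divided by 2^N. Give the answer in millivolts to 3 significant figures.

0.648 mV

Full-scale range = 4.6 V.
Levels needed ≥ 4.6/3.07 mV = 1498. 2^11 = 2048 suffices, so N_min = 11.
One LSB is 4.6 V / 2048 = 2.2461 mV.
RMS noise = LSB/√12 = 0.648 mV.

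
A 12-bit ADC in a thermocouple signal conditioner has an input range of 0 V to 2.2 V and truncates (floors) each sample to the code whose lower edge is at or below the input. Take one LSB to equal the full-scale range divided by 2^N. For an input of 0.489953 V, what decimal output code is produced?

V_FS = 2.2 V. LSB = 2.2 V / 2^12 ≈ 0.5371 mV.
code = ⌊(V_in − V_min)/LSB⌋ = ⌊(V_in − V_min) × 2^12 / range⌋
     = ⌊(0.489953 − (0)) × 4096 / 2.2⌋ = ⌊0.489953 × 4096/2.2⌋
     = ⌊912.203⌋ = 912.

912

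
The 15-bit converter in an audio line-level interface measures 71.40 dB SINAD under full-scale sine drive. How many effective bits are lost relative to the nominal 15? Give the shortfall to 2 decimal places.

3.43 bits

Effective bits = (71.40 − 1.76)/6.02 = 11.5681.
15 − 11.5681 = 3.43 bits below nominal.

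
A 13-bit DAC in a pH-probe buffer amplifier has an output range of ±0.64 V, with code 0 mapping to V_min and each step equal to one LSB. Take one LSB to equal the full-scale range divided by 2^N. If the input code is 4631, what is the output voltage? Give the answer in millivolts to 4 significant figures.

83.59 mV

Span: 0.64 V − (-0.64 V) = 1.28 V. LSB = 1.28 V / 2^13.
Output = V_min + (4631/8192) × range = -0.64 + 0.565308 × 1.28 V
      = -0.64 V + 0.723594 V = 0.0835938 V.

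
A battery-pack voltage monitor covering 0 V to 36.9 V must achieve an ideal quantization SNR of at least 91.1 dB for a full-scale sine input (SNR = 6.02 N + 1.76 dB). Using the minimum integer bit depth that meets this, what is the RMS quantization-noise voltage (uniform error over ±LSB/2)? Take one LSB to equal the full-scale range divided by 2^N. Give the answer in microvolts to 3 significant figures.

V_FS = 36.9 V.
Required N = ⌈(91.1 − 1.76)/6.02⌉ = ⌈14.841⌉ = 15.
Step size = 36.9/32768 V = 1.1261 mV.
σ_q = LSB/√12 = 1.1261 mV/3.4641 = 325 µV.

325 µV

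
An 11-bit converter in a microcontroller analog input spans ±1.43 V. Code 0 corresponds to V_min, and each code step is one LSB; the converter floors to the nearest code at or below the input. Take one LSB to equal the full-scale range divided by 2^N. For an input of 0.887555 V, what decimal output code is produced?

1659

Full-scale range = 1.43 V − (-1.43 V) = 2.86 V. LSB = 2.86 V / 2^11 ≈ 1.396 mV.
(V_in − V_min) × 2^11/range = (0.887555 − (-1.43)) × 2048/2.86 = 1659.564.
Floor → code = 1659.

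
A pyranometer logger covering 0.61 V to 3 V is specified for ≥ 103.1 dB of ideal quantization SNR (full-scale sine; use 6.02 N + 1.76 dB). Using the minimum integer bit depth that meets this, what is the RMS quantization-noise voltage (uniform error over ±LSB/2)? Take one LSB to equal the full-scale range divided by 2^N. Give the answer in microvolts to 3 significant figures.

5.26 µV

The full-scale span is 3 − (0.61) = 2.39 V.
Solving 6.02 N ≥ 103.1 − 1.76: N ≥ 16.834. Round up → N = 17.
Step size = 2.39/131072 V = 18.234 µV.
RMS noise = LSB/√12 = 5.26 µV.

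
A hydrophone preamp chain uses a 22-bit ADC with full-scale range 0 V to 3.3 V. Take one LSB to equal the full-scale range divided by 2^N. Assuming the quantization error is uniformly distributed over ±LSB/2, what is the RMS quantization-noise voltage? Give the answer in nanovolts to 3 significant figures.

Span = 3.3 V.
One LSB is 3.3 V / 4194304 = 0.78678 µV.
V_rms = LSB/√12 = 0.78678 µV / √12 = 227 nV.

227 nV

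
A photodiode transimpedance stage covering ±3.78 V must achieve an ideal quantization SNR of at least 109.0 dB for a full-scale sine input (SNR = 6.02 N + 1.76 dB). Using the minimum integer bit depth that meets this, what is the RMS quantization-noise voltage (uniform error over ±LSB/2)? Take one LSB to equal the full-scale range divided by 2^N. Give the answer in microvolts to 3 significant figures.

8.33 µV

Range = 3.78 − (-3.78) = 7.56 V.
Required N = ⌈(109.0 − 1.76)/6.02⌉ = ⌈17.814⌉ = 18.
LSB = 7.56 V ÷ 2^18 = 7.56/262144 V = 28.839 µV.
σ_q = LSB/√12 = 28.839 µV/3.4641 = 8.33 µV.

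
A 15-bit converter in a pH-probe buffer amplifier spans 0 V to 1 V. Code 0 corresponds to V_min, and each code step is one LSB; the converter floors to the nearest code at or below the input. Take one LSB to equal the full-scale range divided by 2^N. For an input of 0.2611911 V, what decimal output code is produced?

8558

Range is 1 V. LSB = 1 V / 2^15 ≈ 30.52 µV.
code = ⌊(V_in − V_min)/LSB⌋ = ⌊(V_in − V_min) × 2^15 / range⌋
     = ⌊(0.2611911 − (0)) × 32768 / 1⌋ = ⌊0.2611911 × 32768/1⌋
     = ⌊8558.710⌋ = 8558.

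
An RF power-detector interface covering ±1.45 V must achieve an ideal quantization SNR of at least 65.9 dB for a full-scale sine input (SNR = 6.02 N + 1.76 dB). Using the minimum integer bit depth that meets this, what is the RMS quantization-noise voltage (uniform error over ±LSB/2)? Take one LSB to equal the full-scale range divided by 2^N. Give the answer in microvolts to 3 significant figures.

409 µV

Span: 1.45 V − (-1.45 V) = 2.9 V.
Required N = ⌈(65.9 − 1.76)/6.02⌉ = ⌈10.654⌉ = 11.
LSB = 2.9 V ÷ 2^11 = 2.9/2048 V = 1.4160 mV.
σ_q = LSB/√12 = 1.4160 mV/3.4641 = 409 µV.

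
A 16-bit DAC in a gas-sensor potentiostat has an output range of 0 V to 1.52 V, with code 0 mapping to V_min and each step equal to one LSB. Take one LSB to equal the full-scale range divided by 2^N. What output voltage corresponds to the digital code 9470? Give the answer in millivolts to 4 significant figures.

219.6 mV

Range is 1.52 V. LSB = 1.52 V / 2^16.
Output = V_min + (9470/65536) × range = 0 + 0.144501 × 1.52 V
      = 0 + 0.219641 = 0.219641 V.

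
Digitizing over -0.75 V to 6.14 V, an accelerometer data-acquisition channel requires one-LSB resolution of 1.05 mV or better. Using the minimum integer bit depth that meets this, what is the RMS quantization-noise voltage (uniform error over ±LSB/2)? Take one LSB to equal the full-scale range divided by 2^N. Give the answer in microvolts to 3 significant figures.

Range = 6.14 − (-0.75) = 6.89 V.
Need 2^N ≥ 6.89 V / 1.05 mV = 6562 → N_min = 13.
Step size = 6.89/8192 V = 0.84106 mV.
σ_q = LSB/√12 = 0.84106 mV/3.4641 = 243 µV.

243 µV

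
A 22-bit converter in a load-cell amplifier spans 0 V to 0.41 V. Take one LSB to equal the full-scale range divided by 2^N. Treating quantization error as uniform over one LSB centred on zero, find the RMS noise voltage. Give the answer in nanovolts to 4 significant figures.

28.22 nV

Span = 0.41 V.
LSB = 0.41 V / 2^22 = 97.7516 nV.
RMS of a uniform error over width LSB is LSB/√12 = 28.22 nV.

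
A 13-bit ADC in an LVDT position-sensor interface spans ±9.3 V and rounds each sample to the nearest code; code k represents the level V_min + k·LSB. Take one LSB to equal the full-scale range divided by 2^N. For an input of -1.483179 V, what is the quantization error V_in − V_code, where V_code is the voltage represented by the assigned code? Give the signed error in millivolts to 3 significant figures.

Full-scale range = 9.3 V − (-9.3 V) = 18.6 V. LSB = 18.6 V / 2^13 ≈ 2.271 mV.
Position in LSBs: (-1.483179 − (-9.3)) × 8192/18.6 = 3442.7633; rounding gives k = 3443.
V_code = V_min + k × range/2^13 = -9.3 + 3443 × 18.6/8192 = -1.482641602 V.
Error = V_in − V_code = -1.483179 − (-1.482641602) = −0.537 mV.

−0.537 mV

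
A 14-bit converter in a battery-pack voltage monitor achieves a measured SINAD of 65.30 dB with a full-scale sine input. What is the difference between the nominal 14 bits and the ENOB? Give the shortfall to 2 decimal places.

ENOB = (SINAD − 1.76)/6.02 = (65.30 − 1.76)/6.02 = 10.5548 bits.
Lost resolution: 14 − 10.5548 = 3.4452 bits.

3.45 bits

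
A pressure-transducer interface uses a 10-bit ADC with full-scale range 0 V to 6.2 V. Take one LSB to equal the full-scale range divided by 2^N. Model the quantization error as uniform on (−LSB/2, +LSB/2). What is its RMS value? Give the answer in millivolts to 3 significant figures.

1.75 mV

Full-scale range = 6.2 V.
Step size = 6.2/1024 V = 6.0547 mV.
σ_q = LSB/√12 = 6.0547 mV/3.4641 = 1.75 mV.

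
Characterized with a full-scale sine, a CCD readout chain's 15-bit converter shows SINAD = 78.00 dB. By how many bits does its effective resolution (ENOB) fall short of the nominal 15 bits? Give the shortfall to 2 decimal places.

N_eff = (78.00 − 1.76)/6.02 = 12.6645 bits.
Lost resolution: 15 − 12.6645 = 2.3355 bits.

2.34 bits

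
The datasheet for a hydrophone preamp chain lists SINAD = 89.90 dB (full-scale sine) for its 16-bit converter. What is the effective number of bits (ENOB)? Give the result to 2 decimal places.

Inverting SNR = 6.02 N + 1.76: N_eff = (89.90 − 1.76)/6.02 = 14.6412.

14.64 bits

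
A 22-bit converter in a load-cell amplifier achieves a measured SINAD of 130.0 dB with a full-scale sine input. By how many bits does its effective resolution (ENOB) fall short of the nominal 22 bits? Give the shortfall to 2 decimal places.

0.70 bits

ENOB = (SINAD − 1.76)/6.02 = (130.0 − 1.76)/6.02 = 21.3023 bits.
Shortfall = 22 − 21.3023 = 0.6977 bits.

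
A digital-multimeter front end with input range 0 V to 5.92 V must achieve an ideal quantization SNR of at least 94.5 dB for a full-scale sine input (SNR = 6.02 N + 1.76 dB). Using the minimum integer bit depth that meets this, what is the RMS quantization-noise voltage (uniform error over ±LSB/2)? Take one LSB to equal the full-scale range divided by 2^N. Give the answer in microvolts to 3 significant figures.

26.1 µV

Span = 5.92 V.
N ≥ (94.5 − 1.76)/6.02 = 15.405 → N_min = 16.
One LSB is 5.92 V / 65536 = 90.332 µV.
V_rms = LSB/√12 = 26.1 µV.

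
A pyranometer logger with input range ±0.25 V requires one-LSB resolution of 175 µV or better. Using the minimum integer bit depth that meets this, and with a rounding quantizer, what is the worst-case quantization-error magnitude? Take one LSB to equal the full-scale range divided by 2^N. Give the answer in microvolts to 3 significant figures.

Range = 0.25 − (-0.25) = 0.5 V.
Need 2^N ≥ 0.5 V / 175 µV = 2857 → N_min = 12.
LSB = 0.5 V ÷ 2^12 = 0.5/4096 V = 122.07 µV.
Max error for round-to-nearest is LSB/2 = 61.0 µV.

61.0 µV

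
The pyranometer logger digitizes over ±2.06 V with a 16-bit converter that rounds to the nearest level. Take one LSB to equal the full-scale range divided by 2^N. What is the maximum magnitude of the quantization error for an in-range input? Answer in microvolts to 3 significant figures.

Range = 2.06 − (-2.06) = 4.12 V.
LSB = 4.12 V ÷ 2^16 = 4.12/65536 V = 62.866 µV.
|e|_max = LSB/2 = 31.4 µV.

31.4 µV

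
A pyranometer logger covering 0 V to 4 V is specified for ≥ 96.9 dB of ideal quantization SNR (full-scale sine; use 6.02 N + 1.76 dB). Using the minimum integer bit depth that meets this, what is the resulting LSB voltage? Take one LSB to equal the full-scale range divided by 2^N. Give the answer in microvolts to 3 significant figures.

61.0 µV

V_FS = 4 V.
N ≥ (96.9 − 1.76)/6.02 = 15.804 → N_min = 16.
One LSB is 4 V / 65536 = 61.0 µV.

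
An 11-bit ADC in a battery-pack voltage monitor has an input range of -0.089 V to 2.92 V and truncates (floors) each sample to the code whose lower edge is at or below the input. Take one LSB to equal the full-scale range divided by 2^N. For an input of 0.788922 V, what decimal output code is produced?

Range = 2.92 − (-0.089) = 3.009 V. LSB = 3.009 V / 2^11 ≈ 1.469 mV.
(V_in − V_min) × 2^11/range = (0.788922 − (-0.089)) × 2048/3.009 = 597.535.
Floor → code = 597.

597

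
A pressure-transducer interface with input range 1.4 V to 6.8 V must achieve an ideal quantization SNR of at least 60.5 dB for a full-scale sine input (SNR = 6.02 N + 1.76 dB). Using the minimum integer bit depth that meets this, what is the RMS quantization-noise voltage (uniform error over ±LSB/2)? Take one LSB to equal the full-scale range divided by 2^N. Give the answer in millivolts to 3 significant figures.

1.52 mV

Span: 6.8 V − (1.4 V) = 5.4 V.
Required N = ⌈(60.5 − 1.76)/6.02⌉ = ⌈9.757⌉ = 10.
LSB = 5.4 V ÷ 2^10 = 5.4/1024 V = 5.2734 mV.
RMS noise = LSB/√12 = 1.52 mV.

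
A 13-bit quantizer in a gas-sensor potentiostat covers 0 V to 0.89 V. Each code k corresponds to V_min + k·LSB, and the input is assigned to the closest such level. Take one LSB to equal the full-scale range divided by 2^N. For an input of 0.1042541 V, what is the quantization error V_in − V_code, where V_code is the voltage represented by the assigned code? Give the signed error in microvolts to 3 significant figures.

Span = 0.89 V. LSB = 0.89 V / 2^13 ≈ 108.6 µV.
(V_in − V_min)/LSB = (0.1042541 − (0)) × 8192/0.89 = 959.6063 → nearest code k = 960.
V_code = V_min + k × range/2^13 = 0 + 960 × 0.89/8192 = 0.1042968750 V.
Error = V_in − V_code = 0.1042541 − (0.1042968750) = −42.8 µV.

−42.8 µV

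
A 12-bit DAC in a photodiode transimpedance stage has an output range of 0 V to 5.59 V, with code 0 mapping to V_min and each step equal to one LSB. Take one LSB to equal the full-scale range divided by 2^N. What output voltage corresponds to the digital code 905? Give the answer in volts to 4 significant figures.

1.235 V

Span = 5.59 V. LSB = 5.59 V / 2^12.
V_out = 0 + 905 × (5.59/4096) V
      = 0 + 1.23510 = 1.23510 V.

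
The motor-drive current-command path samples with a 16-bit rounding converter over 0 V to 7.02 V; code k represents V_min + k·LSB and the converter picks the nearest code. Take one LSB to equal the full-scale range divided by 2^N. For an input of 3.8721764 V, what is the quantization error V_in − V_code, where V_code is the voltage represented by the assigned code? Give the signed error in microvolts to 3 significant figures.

+14.8 µV

Range is 7.02 V. LSB = 7.02 V / 2^16 ≈ 107.1 µV.
Position in LSBs: (3.8721764 − (0)) × 65536/7.02 = 36149.1385; rounding gives k = 36149.
Reconstructed level: 0 + 36149 × 7.02/65536 V = 3.8721615601 V.
e = 3.8721764 − (3.8721615601) = +14.8 µV.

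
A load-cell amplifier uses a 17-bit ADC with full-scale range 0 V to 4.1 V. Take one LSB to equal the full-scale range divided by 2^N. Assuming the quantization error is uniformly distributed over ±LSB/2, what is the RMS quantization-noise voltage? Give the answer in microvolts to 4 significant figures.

9.030 µV

V_FS = 4.1 V.
One LSB is 4.1 V / 131072 = 31.2805 µV.
For a uniform distribution on [−LSB/2, +LSB/2], V_rms = LSB/√12 = 31.2805 µV/3.4641 = 9.030 µV.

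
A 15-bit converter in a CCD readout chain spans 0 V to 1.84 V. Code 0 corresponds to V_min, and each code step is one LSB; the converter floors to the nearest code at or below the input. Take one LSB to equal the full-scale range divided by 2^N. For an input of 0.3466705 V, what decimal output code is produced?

6173

Span = 1.84 V. LSB = 1.84 V / 2^15 ≈ 56.15 µV.
V_in − V_min = 0.3466705 − (0) = 0.3466705 V.
Divide by LSB: 0.3466705 × 32768/1.84 = 6173.7494.
Truncating gives code 6173.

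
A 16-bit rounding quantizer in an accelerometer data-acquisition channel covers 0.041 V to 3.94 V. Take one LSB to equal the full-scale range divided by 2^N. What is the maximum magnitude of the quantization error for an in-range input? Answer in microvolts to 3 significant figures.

29.7 µV

Range = 3.94 − (0.041) = 3.899 V.
Step size = 3.899/65536 V = 59.494 µV.
Worst-case error for round-to-nearest is half an LSB: 29.7 µV.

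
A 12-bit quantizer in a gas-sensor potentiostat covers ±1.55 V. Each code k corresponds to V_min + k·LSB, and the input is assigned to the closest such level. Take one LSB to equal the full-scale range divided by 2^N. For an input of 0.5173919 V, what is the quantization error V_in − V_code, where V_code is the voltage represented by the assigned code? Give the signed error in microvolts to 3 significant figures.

Range = 1.55 − (-1.55) = 3.1 V. LSB = 3.1 V / 2^12 ≈ 0.7568 mV.
(V_in − V_min)/LSB = (0.5173919 − (-1.55)) × 4096/3.1 = 2731.6249 → nearest code k = 2732.
V_code = V_min + k × range/2^12 = -1.55 + 2732 × 3.1/4096 = 0.5176757813 V.
Error = V_in − V_code = 0.5173919 − (0.5176757813) = −284 µV.

−284 µV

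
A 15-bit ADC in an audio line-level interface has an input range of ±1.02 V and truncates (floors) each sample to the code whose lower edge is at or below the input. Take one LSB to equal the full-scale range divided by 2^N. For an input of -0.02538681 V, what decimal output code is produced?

Range = 1.02 − (-1.02) = 2.04 V. LSB = 2.04 V / 2^15 ≈ 62.26 µV.
V_in − V_min = -0.02538681 − (-1.02) = 0.99461319 V.
Divide by LSB: 0.99461319 × 32768/2.04 = 15976.2181.
Truncating gives code 15976.

15976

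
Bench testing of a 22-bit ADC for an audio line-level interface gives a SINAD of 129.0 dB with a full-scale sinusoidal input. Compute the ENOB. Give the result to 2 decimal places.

ENOB = (SINAD − 1.76) / 6.02 = (129.0 − 1.76) / 6.02 = 127.24 / 6.02 = 21.1362.

21.14 bits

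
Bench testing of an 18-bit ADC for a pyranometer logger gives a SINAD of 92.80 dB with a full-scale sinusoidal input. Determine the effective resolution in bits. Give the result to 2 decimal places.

15.12 bits

ENOB = (SINAD − 1.76) / 6.02 = (92.80 − 1.76) / 6.02 = 91.04 / 6.02 = 15.1229.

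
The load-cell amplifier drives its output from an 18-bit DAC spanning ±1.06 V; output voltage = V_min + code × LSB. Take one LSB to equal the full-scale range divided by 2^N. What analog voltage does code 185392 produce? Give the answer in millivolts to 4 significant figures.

439.3 mV

The full-scale span is 1.06 − (-1.06) = 2.12 V. LSB = 2.12 V / 2^18.
V_out = V_min + code × LSB = -1.06 V + 185392 × 2.12 V / 262144
      = -1.06 + 1.49929 = 0.439294 V.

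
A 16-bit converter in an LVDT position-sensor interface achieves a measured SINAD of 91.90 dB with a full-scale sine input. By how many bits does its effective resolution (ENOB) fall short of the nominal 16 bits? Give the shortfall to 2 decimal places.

1.03 bits

N_eff = (91.90 − 1.76)/6.02 = 14.9734 bits.
16 − 14.9734 = 1.03 bits below nominal.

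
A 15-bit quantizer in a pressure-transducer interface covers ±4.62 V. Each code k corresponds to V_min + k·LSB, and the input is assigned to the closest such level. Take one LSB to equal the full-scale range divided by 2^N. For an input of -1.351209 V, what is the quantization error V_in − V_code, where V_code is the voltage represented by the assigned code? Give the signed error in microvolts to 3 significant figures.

+50.8 µV

Range = 4.62 − (-4.62) = 9.24 V. LSB = 9.24 V / 2^15 ≈ 282.0 µV.
(-1.351209 − (-4.62)) / LSB = 3.268791 × 32768/9.24 = 11592.1800. Nearest integer: k = 11592.
Reconstructed level: -4.62 + 11592 × 9.24/32768 V = -1.3512597656 V.
e = -1.351209 − (-1.3512597656) = +50.8 µV.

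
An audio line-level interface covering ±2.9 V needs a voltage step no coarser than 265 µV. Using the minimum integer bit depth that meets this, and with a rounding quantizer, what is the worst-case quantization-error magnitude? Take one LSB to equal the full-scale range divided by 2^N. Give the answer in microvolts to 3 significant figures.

The full-scale span is 2.9 − (-2.9) = 5.8 V.
Need 2^N ≥ 5.8 V / 265 µV = 21890 → N_min = 15.
One LSB is 5.8 V / 32768 = 177.00 µV.
Max error for round-to-nearest is LSB/2 = 88.5 µV.

88.5 µV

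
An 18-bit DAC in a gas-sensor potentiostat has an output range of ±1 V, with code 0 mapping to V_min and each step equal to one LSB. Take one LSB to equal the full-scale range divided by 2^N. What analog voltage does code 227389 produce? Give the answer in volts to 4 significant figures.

0.7348 V

Full-scale range = 1 V − (-1 V) = 2 V. LSB = 2 V / 2^18.
V_out = -1 + 227389 × (2/262144) V
      = -1 + 1.73484 = 0.734840 V.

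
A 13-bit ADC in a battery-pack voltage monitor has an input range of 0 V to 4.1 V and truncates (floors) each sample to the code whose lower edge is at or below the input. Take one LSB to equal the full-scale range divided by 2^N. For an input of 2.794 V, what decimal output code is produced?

5582

Span = 4.1 V. LSB = 4.1 V / 2^13 ≈ 0.5005 mV.
(V_in − V_min) × 2^13/range = (2.794 − (0)) × 8192/4.1 = 5582.548.
Floor → code = 5582.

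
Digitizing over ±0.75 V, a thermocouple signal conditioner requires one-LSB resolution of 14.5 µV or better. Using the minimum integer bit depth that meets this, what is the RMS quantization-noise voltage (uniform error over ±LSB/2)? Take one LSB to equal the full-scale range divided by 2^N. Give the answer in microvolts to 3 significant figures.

3.30 µV

Range = 0.75 − (-0.75) = 1.5 V.
Required number of levels: 1.5/14.5 µV = 103450; smallest N with 2^N ≥ that is 17.
One LSB is 1.5 V / 131072 = 11.444 µV.
V_rms = LSB/√12 = 3.30 µV.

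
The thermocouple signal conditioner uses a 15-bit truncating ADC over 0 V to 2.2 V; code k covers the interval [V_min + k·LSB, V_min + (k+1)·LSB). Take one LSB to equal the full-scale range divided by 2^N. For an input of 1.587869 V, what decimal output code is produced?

23650

V_FS = 2.2 V. LSB = 2.2 V / 2^15 ≈ 67.14 µV.
(V_in − V_min) × 2^15/range = (1.587869 − (0)) × 32768/2.2 = 23650.587.
Floor → code = 23650.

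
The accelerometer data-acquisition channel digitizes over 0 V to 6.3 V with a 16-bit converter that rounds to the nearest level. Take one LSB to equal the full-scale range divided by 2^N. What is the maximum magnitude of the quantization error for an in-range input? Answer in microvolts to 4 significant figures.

48.07 µV

V_FS = 6.3 V.
LSB = 6.3 V / 2^16 = 96.1304 µV.
A rounding quantizer has |error| ≤ LSB/2 = 48.07 µV.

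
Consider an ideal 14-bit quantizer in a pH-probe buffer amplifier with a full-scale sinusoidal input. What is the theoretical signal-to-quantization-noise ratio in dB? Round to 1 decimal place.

Ideal quantization SNR: 6.02 × 14 + 1.76 dB = 86.0 dB.

86.0 dB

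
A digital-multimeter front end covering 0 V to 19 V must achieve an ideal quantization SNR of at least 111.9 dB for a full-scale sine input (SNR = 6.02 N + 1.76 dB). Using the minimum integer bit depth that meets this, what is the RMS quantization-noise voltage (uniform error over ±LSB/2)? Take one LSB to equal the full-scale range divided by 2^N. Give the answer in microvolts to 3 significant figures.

10.5 µV

Span = 19 V.
Required N = ⌈(111.9 − 1.76)/6.02⌉ = ⌈18.296⌉ = 19.
LSB = 19 V / 2^19 = 36.240 µV.
σ_q = LSB/√12 = 36.240 µV/3.4641 = 10.5 µV.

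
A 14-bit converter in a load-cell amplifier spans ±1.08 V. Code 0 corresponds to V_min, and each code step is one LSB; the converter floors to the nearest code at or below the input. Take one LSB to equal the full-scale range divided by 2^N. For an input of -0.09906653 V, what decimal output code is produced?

7440

Full-scale range = 1.08 V − (-1.08 V) = 2.16 V. LSB = 2.16 V / 2^14 ≈ 131.8 µV.
(V_in − V_min) × 2^14/range = (-0.09906653 − (-1.08)) × 16384/2.16 = 7440.562.
Floor → code = 7440.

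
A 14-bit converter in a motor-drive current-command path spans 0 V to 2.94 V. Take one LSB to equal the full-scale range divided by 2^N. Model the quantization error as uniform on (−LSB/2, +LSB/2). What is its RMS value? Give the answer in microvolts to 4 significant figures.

Full-scale range = 2.94 V.
One LSB is 2.94 V / 16384 = 179.443 µV.
For a uniform distribution on [−LSB/2, +LSB/2], V_rms = LSB/√12 = 179.443 µV/3.4641 = 51.80 µV.

51.80 µV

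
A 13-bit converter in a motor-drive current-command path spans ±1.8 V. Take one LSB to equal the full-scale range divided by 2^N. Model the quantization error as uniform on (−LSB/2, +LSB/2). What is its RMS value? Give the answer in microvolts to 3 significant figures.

127 µV

Full-scale range = 1.8 V − (-1.8 V) = 3.6 V.
Step size = 3.6/8192 V = 439.45 µV.
σ_q = LSB/√12 = 439.45 µV/3.4641 = 127 µV.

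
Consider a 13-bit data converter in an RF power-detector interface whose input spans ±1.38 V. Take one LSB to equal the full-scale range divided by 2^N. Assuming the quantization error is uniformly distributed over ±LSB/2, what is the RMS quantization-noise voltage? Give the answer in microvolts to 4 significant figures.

Full-scale range = 1.38 V − (-1.38 V) = 2.76 V.
One LSB is 2.76 V / 8192 = 336.914 µV.
V_rms = LSB/√12 = 336.914 µV / √12 = 97.26 µV.

97.26 µV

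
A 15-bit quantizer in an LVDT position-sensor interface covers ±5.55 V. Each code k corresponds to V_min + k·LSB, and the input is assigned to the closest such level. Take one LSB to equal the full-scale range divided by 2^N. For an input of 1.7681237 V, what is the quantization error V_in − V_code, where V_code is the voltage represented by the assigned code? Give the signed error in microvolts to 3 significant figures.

The full-scale span is 5.55 − (-5.55) = 11.1 V. LSB = 11.1 V / 2^15 ≈ 338.7 µV.
(V_in − V_min)/LSB = (1.7681237 − (-5.55)) × 32768/11.1 = 21603.6286 → nearest code k = 21604.
V_code = -5.55 + (21604/32768) × 11.1 = 1.7682495117 V.
e = 1.7681237 − (1.7682495117) = −126 µV.

−126 µV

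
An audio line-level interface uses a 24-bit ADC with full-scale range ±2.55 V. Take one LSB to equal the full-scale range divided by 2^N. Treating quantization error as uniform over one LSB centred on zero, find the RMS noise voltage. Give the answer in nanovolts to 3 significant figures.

87.8 nV

Full-scale range = 2.55 V − (-2.55 V) = 5.1 V.
One LSB is 5.1 V / 16777216 = 303.98 nV.
σ_q = LSB/√12 = 303.98 nV/3.4641 = 87.8 nV.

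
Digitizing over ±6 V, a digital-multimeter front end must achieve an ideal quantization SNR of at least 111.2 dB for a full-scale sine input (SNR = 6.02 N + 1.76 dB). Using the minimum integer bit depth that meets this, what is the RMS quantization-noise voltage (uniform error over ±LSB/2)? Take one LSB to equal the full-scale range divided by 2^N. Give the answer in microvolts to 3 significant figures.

The full-scale span is 6 − (-6) = 12 V.
Solving 6.02 N ≥ 111.2 − 1.76: N ≥ 18.179. Round up → N = 19.
LSB = 12 V ÷ 2^19 = 12/524288 V = 22.888 µV.
RMS noise = LSB/√12 = 6.61 µV.

6.61 µV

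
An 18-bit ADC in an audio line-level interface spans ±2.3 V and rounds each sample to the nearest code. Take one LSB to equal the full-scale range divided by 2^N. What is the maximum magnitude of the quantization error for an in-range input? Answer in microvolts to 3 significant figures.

Full-scale range = 2.3 V − (-2.3 V) = 4.6 V.
Step size = 4.6/262144 V = 17.548 µV.
|e|_max = LSB/2 = 8.77 µV.

8.77 µV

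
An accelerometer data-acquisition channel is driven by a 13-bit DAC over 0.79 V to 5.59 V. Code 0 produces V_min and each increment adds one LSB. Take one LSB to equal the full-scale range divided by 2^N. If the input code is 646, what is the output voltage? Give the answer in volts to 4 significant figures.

Span: 5.59 V − (0.79 V) = 4.8 V. LSB = 4.8 V / 2^13.
V_out = V_min + code × LSB = 0.79 V + 646 × 4.8 V / 8192
      = 0.79 + 0.378516 = 1.16852 V.

1.169 V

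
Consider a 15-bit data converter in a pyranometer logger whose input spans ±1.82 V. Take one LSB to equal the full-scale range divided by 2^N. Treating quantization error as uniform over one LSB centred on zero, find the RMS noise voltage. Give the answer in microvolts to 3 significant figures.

32.1 µV

Full-scale range = 1.82 V − (-1.82 V) = 3.64 V.
One LSB is 3.64 V / 32768 = 111.08 µV.
σ_q = LSB/√12 = 111.08 µV/3.4641 = 32.1 µV.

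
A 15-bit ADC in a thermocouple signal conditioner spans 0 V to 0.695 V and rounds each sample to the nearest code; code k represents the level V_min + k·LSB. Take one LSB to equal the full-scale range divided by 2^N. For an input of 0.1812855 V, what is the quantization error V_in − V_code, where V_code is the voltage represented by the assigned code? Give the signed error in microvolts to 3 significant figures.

Full-scale range = 0.695 V. LSB = 0.695 V / 2^15 ≈ 21.21 µV.
Position in LSBs: (0.1812855 − (0)) × 32768/0.695 = 8547.2853; rounding gives k = 8547.
V_code = V_min + k × range/2^15 = 0 + 8547 × 0.695/32768 = 0.18127944946 V.
V_in − V_code = 0.1812855 − (0.18127944946) = +6.05 µV.

+6.05 µV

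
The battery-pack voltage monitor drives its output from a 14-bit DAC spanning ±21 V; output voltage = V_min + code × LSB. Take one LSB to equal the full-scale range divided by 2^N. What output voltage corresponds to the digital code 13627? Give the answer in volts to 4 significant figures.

13.93 V

Span: 21 V − (-21 V) = 42 V. LSB = 42 V / 2^14.
V_out = -21 + 13627 × (42/16384) V
      = -21 + 34.9325 = 13.9325 V.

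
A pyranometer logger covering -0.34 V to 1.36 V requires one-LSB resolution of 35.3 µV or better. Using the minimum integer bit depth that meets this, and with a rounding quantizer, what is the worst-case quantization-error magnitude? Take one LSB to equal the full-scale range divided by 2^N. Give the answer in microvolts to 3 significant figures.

13.0 µV

The full-scale span is 1.36 − (-0.34) = 1.7 V.
1.7 V / 35.3 µV = 48160. Since 2^15 = 32768 and 2^16 = 65536, N = 16.
Step size = 1.7/65536 V = 25.940 µV.
Max error for round-to-nearest is LSB/2 = 13.0 µV.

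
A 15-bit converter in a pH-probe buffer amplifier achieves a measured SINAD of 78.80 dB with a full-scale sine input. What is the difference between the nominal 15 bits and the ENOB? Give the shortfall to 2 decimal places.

2.20 bits

ENOB = (SINAD − 1.76)/6.02 = (78.80 − 1.76)/6.02 = 12.7973 bits.
15 − 12.7973 = 2.20 bits below nominal.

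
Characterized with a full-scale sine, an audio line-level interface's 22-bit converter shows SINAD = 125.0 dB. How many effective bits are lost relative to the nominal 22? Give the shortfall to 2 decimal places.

1.53 bits

ENOB = (SINAD − 1.76)/6.02 = (125.0 − 1.76)/6.02 = 20.4718 bits.
Lost resolution: 22 − 20.4718 = 1.5282 bits.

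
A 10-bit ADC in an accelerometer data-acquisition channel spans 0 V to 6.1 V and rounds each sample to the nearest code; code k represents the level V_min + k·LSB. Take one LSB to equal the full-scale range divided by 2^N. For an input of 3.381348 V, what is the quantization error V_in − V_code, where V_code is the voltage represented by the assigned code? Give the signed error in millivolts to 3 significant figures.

−2.25 mV

Full-scale range = 6.1 V. LSB = 6.1 V / 2^10 ≈ 5.957 mV.
Position in LSBs: (3.381348 − (0)) × 1024/6.1 = 567.6230; rounding gives k = 568.
V_code = 0 + (568/1024) × 6.1 = 3.383593750 V.
V_in − V_code = 3.381348 − (3.383593750) = −2.25 mV.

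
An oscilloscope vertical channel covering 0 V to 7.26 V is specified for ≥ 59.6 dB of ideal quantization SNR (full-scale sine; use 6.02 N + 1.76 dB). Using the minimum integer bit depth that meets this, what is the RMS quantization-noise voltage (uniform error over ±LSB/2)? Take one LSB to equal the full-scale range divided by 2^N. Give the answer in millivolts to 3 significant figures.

V_FS = 7.26 V.
Solving 6.02 N ≥ 59.6 − 1.76: N ≥ 9.608. Round up → N = 10.
One LSB is 7.26 V / 1024 = 7.0898 mV.
σ_q = LSB/√12 = 7.0898 mV/3.4641 = 2.05 mV.

2.05 mV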